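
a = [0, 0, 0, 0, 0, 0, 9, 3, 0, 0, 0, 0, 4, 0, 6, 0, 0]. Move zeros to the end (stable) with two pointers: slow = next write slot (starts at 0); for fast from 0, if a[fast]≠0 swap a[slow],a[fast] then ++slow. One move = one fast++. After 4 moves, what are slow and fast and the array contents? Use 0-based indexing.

slow=0 fast=0: a[fast]=0, fast++
slow=0 fast=1: a[fast]=0, fast++
slow=0 fast=2: a[fast]=0, fast++
slow=0 fast=3: a[fast]=0, fast++

slow=0, fast=4, a=[0, 0, 0, 0, 0, 0, 9, 3, 0, 0, 0, 0, 4, 0, 6, 0, 0]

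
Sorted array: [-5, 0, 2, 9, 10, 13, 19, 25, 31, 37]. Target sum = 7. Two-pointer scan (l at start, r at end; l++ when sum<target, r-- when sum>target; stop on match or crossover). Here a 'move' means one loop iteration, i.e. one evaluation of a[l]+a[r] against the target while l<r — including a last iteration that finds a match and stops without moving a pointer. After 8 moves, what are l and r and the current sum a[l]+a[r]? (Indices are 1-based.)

[1,10] -5+37=32 >7 → r--
[1,9] -5+31=26 >7 → r--
[1,8] -5+25=20 >7 → r--
[1,7] -5+19=14 >7 → r--
[1,6] -5+13=8 >7 → r--
[1,5] -5+10=5 <7 → l++
[2,5] 0+10=10 >7 → r--
[2,4] 0+9=9 >7 → r--

l=2, r=3, sum=2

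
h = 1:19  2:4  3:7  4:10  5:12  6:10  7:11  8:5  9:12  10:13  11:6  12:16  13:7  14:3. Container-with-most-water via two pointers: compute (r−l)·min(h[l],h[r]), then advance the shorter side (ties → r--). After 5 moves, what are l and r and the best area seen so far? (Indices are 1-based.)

l=1, r=9, best area=176

[1,14] min(19,3)*13=39 best=39 * → r--
[1,13] min(19,7)*12=84 best=84 * → r--
[1,12] min(19,16)*11=176 best=176 * → r--
[1,11] min(19,6)*10=60 best=176 → r--
[1,10] min(19,13)*9=117 best=176 → r--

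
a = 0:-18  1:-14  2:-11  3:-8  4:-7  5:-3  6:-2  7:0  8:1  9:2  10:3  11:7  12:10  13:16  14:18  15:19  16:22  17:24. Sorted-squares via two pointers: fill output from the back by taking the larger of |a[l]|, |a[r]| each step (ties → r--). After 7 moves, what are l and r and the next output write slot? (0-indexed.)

l=2, r=12, next write slot=10

l=0 r=17: |-18|<=|24| out[17]=576, r--
l=0 r=16: |-18|<=|22| out[16]=484, r--
l=0 r=15: |-18|<=|19| out[15]=361, r--
l=0 r=14: |-18|<=|18| out[14]=324, r--
l=0 r=13: |-18|>|16| out[13]=324, l++
l=1 r=13: |-14|<=|16| out[12]=256, r--
l=1 r=12: |-14|>|10| out[11]=196, l++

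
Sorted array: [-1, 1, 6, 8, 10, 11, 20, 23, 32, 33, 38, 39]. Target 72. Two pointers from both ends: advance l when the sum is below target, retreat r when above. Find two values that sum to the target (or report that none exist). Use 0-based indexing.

l=0 r=11: -1+39=38 <72, l++
l=1 r=11: 1+39=40 <72, l++
l=2 r=11: 6+39=45 <72, l++
l=3 r=11: 8+39=47 <72, l++
l=4 r=11: 10+39=49 <72, l++
l=5 r=11: 11+39=50 <72, l++
l=6 r=11: 20+39=59 <72, l++
l=7 r=11: 23+39=62 <72, l++
l=8 r=11: 32+39=71 <72, l++
l=9 r=11: 33+39=72, found

(33, 39)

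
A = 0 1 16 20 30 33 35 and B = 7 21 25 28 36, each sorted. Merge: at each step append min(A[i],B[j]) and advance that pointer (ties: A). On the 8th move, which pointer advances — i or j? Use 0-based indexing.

j

i=0 j=0: A[i]=0<=B[j]=7 take 0, i++
i=1 j=0: A[i]=1<=B[j]=7 take 1, i++
i=2 j=0: A[i]=16>B[j]=7 take 7, j++
i=2 j=1: A[i]=16<=B[j]=21 take 16, i++
i=3 j=1: A[i]=20<=B[j]=21 take 20, i++
i=4 j=1: A[i]=30>B[j]=21 take 21, j++
i=4 j=2: A[i]=30>B[j]=25 take 25, j++
i=4 j=3: A[i]=30>B[j]=28 take 28, j++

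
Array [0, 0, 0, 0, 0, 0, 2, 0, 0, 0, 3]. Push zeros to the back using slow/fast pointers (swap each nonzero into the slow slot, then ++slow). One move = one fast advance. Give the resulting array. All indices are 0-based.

[2, 3, 0, 0, 0, 0, 0, 0, 0, 0, 0]

slow=0 fast=0: a[fast]=0, fast++
slow=0 fast=1: a[fast]=0, fast++
slow=0 fast=2: a[fast]=0, fast++
slow=0 fast=3: a[fast]=0, fast++
slow=0 fast=4: a[fast]=0, fast++
slow=0 fast=5: a[fast]=0, fast++
slow=0 fast=6: a[fast]=2≠0 swap→a[0]=2, slow++,fast++
slow=1 fast=7: a[fast]=0, fast++
slow=1 fast=8: a[fast]=0, fast++
slow=1 fast=9: a[fast]=0, fast++
slow=1 fast=10: a[fast]=3≠0 swap→a[1]=3, slow++,fast++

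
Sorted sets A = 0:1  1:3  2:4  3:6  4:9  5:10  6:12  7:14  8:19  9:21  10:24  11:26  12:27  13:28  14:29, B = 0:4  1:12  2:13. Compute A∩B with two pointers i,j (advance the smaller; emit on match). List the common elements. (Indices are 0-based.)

intersection = [4, 12]

i=0 j=0: 1<4, i++
i=1 j=0: 3<4, i++
i=2 j=0: 4==4 emit, i++,j++
i=3 j=1: 6<12, i++
i=4 j=1: 9<12, i++
i=5 j=1: 10<12, i++
i=6 j=1: 12==12 emit, i++,j++
i=7 j=2: 14>13, j++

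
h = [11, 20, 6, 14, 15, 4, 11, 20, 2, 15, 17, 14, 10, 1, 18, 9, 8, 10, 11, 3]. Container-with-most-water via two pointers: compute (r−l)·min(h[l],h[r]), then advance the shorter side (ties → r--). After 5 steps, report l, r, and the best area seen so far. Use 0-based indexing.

[0,19] min(11,3)*19=57 best=57 * → r--
[0,18] min(11,11)*18=198 best=198 * → r--
[0,17] min(11,10)*17=170 best=198 → r--
[0,16] min(11,8)*16=128 best=198 → r--
[0,15] min(11,9)*15=135 best=198 → r--

l=0, r=14, best area=198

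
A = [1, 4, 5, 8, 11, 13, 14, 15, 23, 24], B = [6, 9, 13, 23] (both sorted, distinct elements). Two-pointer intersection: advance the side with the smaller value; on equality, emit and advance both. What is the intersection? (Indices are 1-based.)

i=1 j=1: 1<6, i++
i=2 j=1: 4<6, i++
i=3 j=1: 5<6, i++
i=4 j=1: 8>6, j++
i=4 j=2: 8<9, i++
i=5 j=2: 11>9, j++
i=5 j=3: 11<13, i++
i=6 j=3: 13==13 emit, i++,j++
i=7 j=4: 14<23, i++
i=8 j=4: 15<23, i++
i=9 j=4: 23==23 emit, i++,j++

intersection = [13, 23]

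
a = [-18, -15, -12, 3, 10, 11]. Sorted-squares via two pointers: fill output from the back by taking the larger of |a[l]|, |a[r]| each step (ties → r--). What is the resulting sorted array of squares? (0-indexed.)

[0,5] |-18|>|11| out[5]=324 → l++
[1,5] |-15|>|11| out[4]=225 → l++
[2,5] |-12|>|11| out[3]=144 → l++
[3,5] |3|<=|11| out[2]=121 → r--
[3,4] |3|<=|10| out[1]=100 → r--
[3,3] |3|<=|3| out[0]=9 → r--

[9, 100, 121, 144, 225, 324]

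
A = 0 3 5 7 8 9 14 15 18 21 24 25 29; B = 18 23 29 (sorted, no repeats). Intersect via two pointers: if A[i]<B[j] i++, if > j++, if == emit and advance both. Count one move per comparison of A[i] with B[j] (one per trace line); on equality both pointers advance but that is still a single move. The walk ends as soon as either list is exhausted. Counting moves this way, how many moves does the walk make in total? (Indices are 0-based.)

[i=0,j=0] 0<18 → i++
[i=1,j=0] 3<18 → i++
[i=2,j=0] 5<18 → i++
[i=3,j=0] 7<18 → i++
[i=4,j=0] 8<18 → i++
[i=5,j=0] 9<18 → i++
[i=6,j=0] 14<18 → i++
[i=7,j=0] 15<18 → i++
[i=8,j=0] 18==18 emit → i++,j++
[i=9,j=1] 21<23 → i++
[i=10,j=1] 24>23 → j++
[i=10,j=2] 24<29 → i++
[i=11,j=2] 25<29 → i++
[i=12,j=2] 29==29 emit → i++,j++

14 moves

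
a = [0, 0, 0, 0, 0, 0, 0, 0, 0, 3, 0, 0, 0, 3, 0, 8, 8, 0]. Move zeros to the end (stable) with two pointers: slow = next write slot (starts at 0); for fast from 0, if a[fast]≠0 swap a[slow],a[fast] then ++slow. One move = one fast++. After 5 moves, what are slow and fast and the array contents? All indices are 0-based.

slow=0, fast=5, a=[0, 0, 0, 0, 0, 0, 0, 0, 0, 3, 0, 0, 0, 3, 0, 8, 8, 0]

slow=0 fast=0: a[fast]=0, fast++
slow=0 fast=1: a[fast]=0, fast++
slow=0 fast=2: a[fast]=0, fast++
slow=0 fast=3: a[fast]=0, fast++
slow=0 fast=4: a[fast]=0, fast++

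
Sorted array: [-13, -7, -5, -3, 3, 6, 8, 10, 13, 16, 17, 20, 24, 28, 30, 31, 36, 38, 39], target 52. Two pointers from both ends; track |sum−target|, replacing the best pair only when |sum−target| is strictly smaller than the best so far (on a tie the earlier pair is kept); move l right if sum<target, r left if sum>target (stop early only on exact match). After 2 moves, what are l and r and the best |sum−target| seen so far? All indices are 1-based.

l=1 r=19: -13+39=26 d=26 *, l++
l=2 r=19: -7+39=32 d=20 *, l++

l=3, r=19, best |Δ|=20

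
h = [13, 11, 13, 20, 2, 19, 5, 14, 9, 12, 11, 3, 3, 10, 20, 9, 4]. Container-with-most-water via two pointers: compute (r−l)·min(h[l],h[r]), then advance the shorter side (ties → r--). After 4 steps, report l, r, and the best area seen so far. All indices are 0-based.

[0,16] min(13,4)*16=64 best=64 * → r--
[0,15] min(13,9)*15=135 best=135 * → r--
[0,14] min(13,20)*14=182 best=182 * → l++
[1,14] min(11,20)*13=143 best=182 → l++

l=2, r=14, best area=182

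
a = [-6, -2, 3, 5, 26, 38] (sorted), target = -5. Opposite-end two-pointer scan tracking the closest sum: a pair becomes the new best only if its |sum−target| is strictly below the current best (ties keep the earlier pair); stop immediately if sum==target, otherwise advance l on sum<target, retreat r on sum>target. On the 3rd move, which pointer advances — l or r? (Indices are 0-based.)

[0,5] -6+38=32 d=37 * → r--
[0,4] -6+26=20 d=25 * → r--
[0,3] -6+5=-1 d=4 * → r--

r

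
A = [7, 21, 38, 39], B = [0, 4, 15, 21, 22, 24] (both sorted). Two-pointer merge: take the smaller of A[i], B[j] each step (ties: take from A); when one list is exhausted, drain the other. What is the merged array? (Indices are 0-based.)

[0, 4, 7, 15, 21, 21, 22, 24, 38, 39]

[i=0,j=0] A[i]=7>B[j]=0 take 0 → j++
[i=0,j=1] A[i]=7>B[j]=4 take 4 → j++
[i=0,j=2] A[i]=7<=B[j]=15 take 7 → i++
[i=1,j=2] A[i]=21>B[j]=15 take 15 → j++
[i=1,j=3] A[i]=21<=B[j]=21 take 21 → i++
[i=2,j=3] A[i]=38>B[j]=21 take 21 → j++
[i=2,j=4] A[i]=38>B[j]=22 take 22 → j++
[i=2,j=5] A[i]=38>B[j]=24 take 24 → j++
[i=2,j=6] B done, take A[i]=38 → i++
[i=3,j=6] B done, take A[i]=39 → i++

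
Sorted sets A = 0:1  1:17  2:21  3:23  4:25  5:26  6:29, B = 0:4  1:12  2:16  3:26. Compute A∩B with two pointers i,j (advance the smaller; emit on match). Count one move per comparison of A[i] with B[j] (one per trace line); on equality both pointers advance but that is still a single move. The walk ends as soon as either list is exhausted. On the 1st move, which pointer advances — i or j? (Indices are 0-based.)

i

i=0 j=0: 1<4, i++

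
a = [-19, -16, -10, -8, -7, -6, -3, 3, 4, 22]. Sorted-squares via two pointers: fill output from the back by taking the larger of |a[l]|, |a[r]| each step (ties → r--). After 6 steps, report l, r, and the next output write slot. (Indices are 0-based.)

l=0 r=9: |-19|<=|22| out[9]=484, r--
l=0 r=8: |-19|>|4| out[8]=361, l++
l=1 r=8: |-16|>|4| out[7]=256, l++
l=2 r=8: |-10|>|4| out[6]=100, l++
l=3 r=8: |-8|>|4| out[5]=64, l++
l=4 r=8: |-7|>|4| out[4]=49, l++

l=5, r=8, next write slot=3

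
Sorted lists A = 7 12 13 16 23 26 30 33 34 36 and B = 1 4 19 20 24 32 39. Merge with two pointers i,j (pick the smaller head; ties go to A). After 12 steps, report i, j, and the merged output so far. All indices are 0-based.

i=7, j=5, merged so far=[1, 4, 7, 12, 13, 16, 19, 20, 23, 24, 26, 30]

[i=0,j=0] A[i]=7>B[j]=1 take 1 → j++
[i=0,j=1] A[i]=7>B[j]=4 take 4 → j++
[i=0,j=2] A[i]=7<=B[j]=19 take 7 → i++
[i=1,j=2] A[i]=12<=B[j]=19 take 12 → i++
[i=2,j=2] A[i]=13<=B[j]=19 take 13 → i++
[i=3,j=2] A[i]=16<=B[j]=19 take 16 → i++
[i=4,j=2] A[i]=23>B[j]=19 take 19 → j++
[i=4,j=3] A[i]=23>B[j]=20 take 20 → j++
[i=4,j=4] A[i]=23<=B[j]=24 take 23 → i++
[i=5,j=4] A[i]=26>B[j]=24 take 24 → j++
[i=5,j=5] A[i]=26<=B[j]=32 take 26 → i++
[i=6,j=5] A[i]=30<=B[j]=32 take 30 → i++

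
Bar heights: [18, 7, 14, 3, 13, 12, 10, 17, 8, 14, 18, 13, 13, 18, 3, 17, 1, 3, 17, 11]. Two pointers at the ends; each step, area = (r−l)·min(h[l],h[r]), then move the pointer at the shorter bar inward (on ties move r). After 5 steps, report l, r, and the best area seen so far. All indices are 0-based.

l=0, r=14, best area=306

[0,19] min(18,11)*19=209 best=209 * → r--
[0,18] min(18,17)*18=306 best=306 * → r--
[0,17] min(18,3)*17=51 best=306 → r--
[0,16] min(18,1)*16=16 best=306 → r--
[0,15] min(18,17)*15=255 best=306 → r--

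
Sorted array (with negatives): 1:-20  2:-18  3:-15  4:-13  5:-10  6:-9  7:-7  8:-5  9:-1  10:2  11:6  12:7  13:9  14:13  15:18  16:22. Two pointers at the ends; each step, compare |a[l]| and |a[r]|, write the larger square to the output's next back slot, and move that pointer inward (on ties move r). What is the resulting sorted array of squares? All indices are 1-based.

[1, 4, 25, 36, 49, 49, 81, 81, 100, 169, 169, 225, 324, 324, 400, 484]

[1,16] |-20|<=|22| out[16]=484 → r--
[1,15] |-20|>|18| out[15]=400 → l++
[2,15] |-18|<=|18| out[14]=324 → r--
[2,14] |-18|>|13| out[13]=324 → l++
[3,14] |-15|>|13| out[12]=225 → l++
[4,14] |-13|<=|13| out[11]=169 → r--
[4,13] |-13|>|9| out[10]=169 → l++
[5,13] |-10|>|9| out[9]=100 → l++
[6,13] |-9|<=|9| out[8]=81 → r--
[6,12] |-9|>|7| out[7]=81 → l++
[7,12] |-7|<=|7| out[6]=49 → r--
[7,11] |-7|>|6| out[5]=49 → l++
[8,11] |-5|<=|6| out[4]=36 → r--
[8,10] |-5|>|2| out[3]=25 → l++
[9,10] |-1|<=|2| out[2]=4 → r--
[9,9] |-1|<=|-1| out[1]=1 → r--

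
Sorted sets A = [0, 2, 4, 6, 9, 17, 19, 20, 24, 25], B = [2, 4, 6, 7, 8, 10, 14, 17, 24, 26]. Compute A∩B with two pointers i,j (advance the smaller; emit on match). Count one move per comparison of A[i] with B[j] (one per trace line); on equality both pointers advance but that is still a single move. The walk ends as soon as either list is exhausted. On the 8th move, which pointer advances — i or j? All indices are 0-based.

j

[i=0,j=0] 0<2 → i++
[i=1,j=0] 2==2 emit → i++,j++
[i=2,j=1] 4==4 emit → i++,j++
[i=3,j=2] 6==6 emit → i++,j++
[i=4,j=3] 9>7 → j++
[i=4,j=4] 9>8 → j++
[i=4,j=5] 9<10 → i++
[i=5,j=5] 17>10 → j++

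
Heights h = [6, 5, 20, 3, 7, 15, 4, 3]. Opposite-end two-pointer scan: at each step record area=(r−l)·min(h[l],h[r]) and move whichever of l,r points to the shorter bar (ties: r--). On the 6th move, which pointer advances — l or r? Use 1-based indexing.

r

l=1 r=8: min(6,3)*7=21 best=21 *, r--
l=1 r=7: min(6,4)*6=24 best=24 *, r--
l=1 r=6: min(6,15)*5=30 best=30 *, l++
l=2 r=6: min(5,15)*4=20 best=30, l++
l=3 r=6: min(20,15)*3=45 best=45 *, r--
l=3 r=5: min(20,7)*2=14 best=45, r--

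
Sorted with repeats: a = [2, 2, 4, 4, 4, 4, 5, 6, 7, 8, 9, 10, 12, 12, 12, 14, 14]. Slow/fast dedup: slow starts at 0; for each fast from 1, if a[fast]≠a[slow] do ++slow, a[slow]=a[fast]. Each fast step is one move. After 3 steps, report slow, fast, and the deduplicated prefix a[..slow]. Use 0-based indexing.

(s=0,f=1) a[fast]=2=a[slow] dup → fast++
(s=0,f=2) a[fast]=4≠a[slow]=2 write a[1]=4 → slow++,fast++
(s=1,f=3) a[fast]=4=a[slow] dup → fast++

slow=1, fast=4, prefix=[2, 4]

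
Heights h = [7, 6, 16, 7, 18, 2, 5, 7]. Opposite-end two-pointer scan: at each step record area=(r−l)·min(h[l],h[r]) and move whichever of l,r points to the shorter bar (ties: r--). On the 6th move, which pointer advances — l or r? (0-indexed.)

[0,7] min(7,7)*7=49 best=49 * → r--
[0,6] min(7,5)*6=30 best=49 → r--
[0,5] min(7,2)*5=10 best=49 → r--
[0,4] min(7,18)*4=28 best=49 → l++
[1,4] min(6,18)*3=18 best=49 → l++
[2,4] min(16,18)*2=32 best=49 → l++

l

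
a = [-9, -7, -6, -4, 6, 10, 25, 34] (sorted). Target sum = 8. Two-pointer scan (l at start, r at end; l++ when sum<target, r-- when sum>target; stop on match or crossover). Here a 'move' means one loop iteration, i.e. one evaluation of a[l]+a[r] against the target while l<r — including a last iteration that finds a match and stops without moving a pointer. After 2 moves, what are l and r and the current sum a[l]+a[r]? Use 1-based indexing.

l=1, r=6, sum=1

[1,8] -9+34=25 >8 → r--
[1,7] -9+25=16 >8 → r--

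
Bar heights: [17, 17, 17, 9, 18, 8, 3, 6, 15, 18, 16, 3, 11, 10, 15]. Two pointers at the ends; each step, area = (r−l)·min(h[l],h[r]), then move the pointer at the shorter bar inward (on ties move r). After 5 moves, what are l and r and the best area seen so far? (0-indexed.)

l=0, r=9, best area=210

l=0 r=14: min(17,15)*14=210 best=210 *, r--
l=0 r=13: min(17,10)*13=130 best=210, r--
l=0 r=12: min(17,11)*12=132 best=210, r--
l=0 r=11: min(17,3)*11=33 best=210, r--
l=0 r=10: min(17,16)*10=160 best=210, r--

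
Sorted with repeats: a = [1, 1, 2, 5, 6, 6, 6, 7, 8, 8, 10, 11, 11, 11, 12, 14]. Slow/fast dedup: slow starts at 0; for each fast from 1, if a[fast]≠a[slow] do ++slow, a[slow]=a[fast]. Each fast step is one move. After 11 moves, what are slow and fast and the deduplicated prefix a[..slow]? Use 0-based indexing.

(s=0,f=1) a[fast]=1=a[slow] dup → fast++
(s=0,f=2) a[fast]=2≠a[slow]=1 write a[1]=2 → slow++,fast++
(s=1,f=3) a[fast]=5≠a[slow]=2 write a[2]=5 → slow++,fast++
(s=2,f=4) a[fast]=6≠a[slow]=5 write a[3]=6 → slow++,fast++
(s=3,f=5) a[fast]=6=a[slow] dup → fast++
(s=3,f=6) a[fast]=6=a[slow] dup → fast++
(s=3,f=7) a[fast]=7≠a[slow]=6 write a[4]=7 → slow++,fast++
(s=4,f=8) a[fast]=8≠a[slow]=7 write a[5]=8 → slow++,fast++
(s=5,f=9) a[fast]=8=a[slow] dup → fast++
(s=5,f=10) a[fast]=10≠a[slow]=8 write a[6]=10 → slow++,fast++
(s=6,f=11) a[fast]=11≠a[slow]=10 write a[7]=11 → slow++,fast++

slow=7, fast=12, prefix=[1, 2, 5, 6, 7, 8, 10, 11]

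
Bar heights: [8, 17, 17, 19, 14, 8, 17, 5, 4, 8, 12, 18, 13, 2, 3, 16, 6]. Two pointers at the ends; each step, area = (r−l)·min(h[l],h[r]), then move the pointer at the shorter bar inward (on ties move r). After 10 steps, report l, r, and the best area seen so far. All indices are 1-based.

l=4, r=10, best area=224

l=1 r=17: min(8,6)*16=96 best=96 *, r--
l=1 r=16: min(8,16)*15=120 best=120 *, l++
l=2 r=16: min(17,16)*14=224 best=224 *, r--
l=2 r=15: min(17,3)*13=39 best=224, r--
l=2 r=14: min(17,2)*12=24 best=224, r--
l=2 r=13: min(17,13)*11=143 best=224, r--
l=2 r=12: min(17,18)*10=170 best=224, l++
l=3 r=12: min(17,18)*9=153 best=224, l++
l=4 r=12: min(19,18)*8=144 best=224, r--
l=4 r=11: min(19,12)*7=84 best=224, r--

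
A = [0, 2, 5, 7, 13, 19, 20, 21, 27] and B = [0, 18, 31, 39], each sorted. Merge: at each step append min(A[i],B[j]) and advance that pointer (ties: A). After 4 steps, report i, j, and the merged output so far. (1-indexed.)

i=1 j=1: A[i]=0<=B[j]=0 take 0, i++
i=2 j=1: A[i]=2>B[j]=0 take 0, j++
i=2 j=2: A[i]=2<=B[j]=18 take 2, i++
i=3 j=2: A[i]=5<=B[j]=18 take 5, i++

i=4, j=2, merged so far=[0, 0, 2, 5]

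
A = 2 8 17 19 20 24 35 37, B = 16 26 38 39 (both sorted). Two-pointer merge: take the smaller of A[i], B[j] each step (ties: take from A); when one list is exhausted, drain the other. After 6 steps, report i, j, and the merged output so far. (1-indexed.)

[i=1,j=1] A[i]=2<=B[j]=16 take 2 → i++
[i=2,j=1] A[i]=8<=B[j]=16 take 8 → i++
[i=3,j=1] A[i]=17>B[j]=16 take 16 → j++
[i=3,j=2] A[i]=17<=B[j]=26 take 17 → i++
[i=4,j=2] A[i]=19<=B[j]=26 take 19 → i++
[i=5,j=2] A[i]=20<=B[j]=26 take 20 → i++

i=6, j=2, merged so far=[2, 8, 16, 17, 19, 20]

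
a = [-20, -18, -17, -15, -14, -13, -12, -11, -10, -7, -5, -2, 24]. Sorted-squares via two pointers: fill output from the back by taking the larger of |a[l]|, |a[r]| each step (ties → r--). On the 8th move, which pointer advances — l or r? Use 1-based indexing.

l

l=1 r=13: |-20|<=|24| out[13]=576, r--
l=1 r=12: |-20|>|-2| out[12]=400, l++
l=2 r=12: |-18|>|-2| out[11]=324, l++
l=3 r=12: |-17|>|-2| out[10]=289, l++
l=4 r=12: |-15|>|-2| out[9]=225, l++
l=5 r=12: |-14|>|-2| out[8]=196, l++
l=6 r=12: |-13|>|-2| out[7]=169, l++
l=7 r=12: |-12|>|-2| out[6]=144, l++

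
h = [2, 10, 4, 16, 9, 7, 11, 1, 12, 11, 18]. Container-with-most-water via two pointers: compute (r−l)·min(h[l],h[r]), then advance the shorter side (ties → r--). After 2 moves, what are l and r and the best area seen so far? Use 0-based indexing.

l=2, r=10, best area=90

[0,10] min(2,18)*10=20 best=20 * → l++
[1,10] min(10,18)*9=90 best=90 * → l++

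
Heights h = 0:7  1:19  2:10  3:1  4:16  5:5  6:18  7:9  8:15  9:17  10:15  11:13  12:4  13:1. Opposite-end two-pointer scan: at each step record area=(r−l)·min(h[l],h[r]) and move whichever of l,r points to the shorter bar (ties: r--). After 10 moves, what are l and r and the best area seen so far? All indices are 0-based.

l=1, r=4, best area=136

l=0 r=13: min(7,1)*13=13 best=13 *, r--
l=0 r=12: min(7,4)*12=48 best=48 *, r--
l=0 r=11: min(7,13)*11=77 best=77 *, l++
l=1 r=11: min(19,13)*10=130 best=130 *, r--
l=1 r=10: min(19,15)*9=135 best=135 *, r--
l=1 r=9: min(19,17)*8=136 best=136 *, r--
l=1 r=8: min(19,15)*7=105 best=136, r--
l=1 r=7: min(19,9)*6=54 best=136, r--
l=1 r=6: min(19,18)*5=90 best=136, r--
l=1 r=5: min(19,5)*4=20 best=136, r--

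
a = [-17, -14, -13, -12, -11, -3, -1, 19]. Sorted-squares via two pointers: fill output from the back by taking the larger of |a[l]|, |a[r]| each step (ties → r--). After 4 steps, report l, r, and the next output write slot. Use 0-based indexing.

l=3, r=6, next write slot=3

l=0 r=7: |-17|<=|19| out[7]=361, r--
l=0 r=6: |-17|>|-1| out[6]=289, l++
l=1 r=6: |-14|>|-1| out[5]=196, l++
l=2 r=6: |-13|>|-1| out[4]=169, l++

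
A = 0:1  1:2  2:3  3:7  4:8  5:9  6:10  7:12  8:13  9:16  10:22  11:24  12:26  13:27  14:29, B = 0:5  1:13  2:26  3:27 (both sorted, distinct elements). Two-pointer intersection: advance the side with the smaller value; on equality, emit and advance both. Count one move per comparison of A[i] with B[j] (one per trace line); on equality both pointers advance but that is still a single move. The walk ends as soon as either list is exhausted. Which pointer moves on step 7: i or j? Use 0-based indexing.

i

i=0 j=0: 1<5, i++
i=1 j=0: 2<5, i++
i=2 j=0: 3<5, i++
i=3 j=0: 7>5, j++
i=3 j=1: 7<13, i++
i=4 j=1: 8<13, i++
i=5 j=1: 9<13, i++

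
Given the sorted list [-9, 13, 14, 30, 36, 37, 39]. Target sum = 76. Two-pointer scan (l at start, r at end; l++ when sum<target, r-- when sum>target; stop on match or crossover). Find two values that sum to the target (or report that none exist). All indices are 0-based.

(37, 39)

[0,6] -9+39=30 <76 → l++
[1,6] 13+39=52 <76 → l++
[2,6] 14+39=53 <76 → l++
[3,6] 30+39=69 <76 → l++
[4,6] 36+39=75 <76 → l++
[5,6] 37+39=76 → found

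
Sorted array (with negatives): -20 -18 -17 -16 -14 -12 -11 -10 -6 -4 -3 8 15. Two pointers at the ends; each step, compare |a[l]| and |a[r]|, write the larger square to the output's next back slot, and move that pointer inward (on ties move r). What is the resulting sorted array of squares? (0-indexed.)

[0,12] |-20|>|15| out[12]=400 → l++
[1,12] |-18|>|15| out[11]=324 → l++
[2,12] |-17|>|15| out[10]=289 → l++
[3,12] |-16|>|15| out[9]=256 → l++
[4,12] |-14|<=|15| out[8]=225 → r--
[4,11] |-14|>|8| out[7]=196 → l++
[5,11] |-12|>|8| out[6]=144 → l++
[6,11] |-11|>|8| out[5]=121 → l++
[7,11] |-10|>|8| out[4]=100 → l++
[8,11] |-6|<=|8| out[3]=64 → r--
[8,10] |-6|>|-3| out[2]=36 → l++
[9,10] |-4|>|-3| out[1]=16 → l++
[10,10] |-3|<=|-3| out[0]=9 → r--

[9, 16, 36, 64, 100, 121, 144, 196, 225, 256, 289, 324, 400]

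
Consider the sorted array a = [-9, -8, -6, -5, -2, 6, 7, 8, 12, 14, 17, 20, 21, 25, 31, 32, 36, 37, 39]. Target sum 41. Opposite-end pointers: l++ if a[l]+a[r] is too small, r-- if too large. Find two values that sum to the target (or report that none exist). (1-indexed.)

l=1 r=19: -9+39=30 <41, l++
l=2 r=19: -8+39=31 <41, l++
l=3 r=19: -6+39=33 <41, l++
l=4 r=19: -5+39=34 <41, l++
l=5 r=19: -2+39=37 <41, l++
l=6 r=19: 6+39=45 >41, r--
l=6 r=18: 6+37=43 >41, r--
l=6 r=17: 6+36=42 >41, r--
l=6 r=16: 6+32=38 <41, l++
l=7 r=16: 7+32=39 <41, l++
l=8 r=16: 8+32=40 <41, l++
l=9 r=16: 12+32=44 >41, r--
l=9 r=15: 12+31=43 >41, r--
l=9 r=14: 12+25=37 <41, l++
l=10 r=14: 14+25=39 <41, l++
l=11 r=14: 17+25=42 >41, r--
l=11 r=13: 17+21=38 <41, l++
l=12 r=13: 20+21=41, found

(20, 21)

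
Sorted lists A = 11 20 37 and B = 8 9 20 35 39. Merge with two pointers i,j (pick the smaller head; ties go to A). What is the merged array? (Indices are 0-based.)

[8, 9, 11, 20, 20, 35, 37, 39]

i=0 j=0: A[i]=11>B[j]=8 take 8, j++
i=0 j=1: A[i]=11>B[j]=9 take 9, j++
i=0 j=2: A[i]=11<=B[j]=20 take 11, i++
i=1 j=2: A[i]=20<=B[j]=20 take 20, i++
i=2 j=2: A[i]=37>B[j]=20 take 20, j++
i=2 j=3: A[i]=37>B[j]=35 take 35, j++
i=2 j=4: A[i]=37<=B[j]=39 take 37, i++
i=3 j=4: A done, take B[j]=39, j++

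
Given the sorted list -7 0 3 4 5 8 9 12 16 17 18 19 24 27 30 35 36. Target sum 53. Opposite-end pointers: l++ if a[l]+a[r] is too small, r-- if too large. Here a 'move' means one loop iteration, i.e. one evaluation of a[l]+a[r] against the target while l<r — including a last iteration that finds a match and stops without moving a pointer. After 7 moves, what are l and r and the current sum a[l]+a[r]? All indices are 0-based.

l=7, r=16, sum=48

l=0 r=16: -7+36=29 <53, l++
l=1 r=16: 0+36=36 <53, l++
l=2 r=16: 3+36=39 <53, l++
l=3 r=16: 4+36=40 <53, l++
l=4 r=16: 5+36=41 <53, l++
l=5 r=16: 8+36=44 <53, l++
l=6 r=16: 9+36=45 <53, l++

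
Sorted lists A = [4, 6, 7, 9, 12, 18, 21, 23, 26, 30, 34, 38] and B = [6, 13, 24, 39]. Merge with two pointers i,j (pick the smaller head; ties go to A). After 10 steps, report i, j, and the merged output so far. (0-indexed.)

i=8, j=2, merged so far=[4, 6, 6, 7, 9, 12, 13, 18, 21, 23]

[i=0,j=0] A[i]=4<=B[j]=6 take 4 → i++
[i=1,j=0] A[i]=6<=B[j]=6 take 6 → i++
[i=2,j=0] A[i]=7>B[j]=6 take 6 → j++
[i=2,j=1] A[i]=7<=B[j]=13 take 7 → i++
[i=3,j=1] A[i]=9<=B[j]=13 take 9 → i++
[i=4,j=1] A[i]=12<=B[j]=13 take 12 → i++
[i=5,j=1] A[i]=18>B[j]=13 take 13 → j++
[i=5,j=2] A[i]=18<=B[j]=24 take 18 → i++
[i=6,j=2] A[i]=21<=B[j]=24 take 21 → i++
[i=7,j=2] A[i]=23<=B[j]=24 take 23 → i++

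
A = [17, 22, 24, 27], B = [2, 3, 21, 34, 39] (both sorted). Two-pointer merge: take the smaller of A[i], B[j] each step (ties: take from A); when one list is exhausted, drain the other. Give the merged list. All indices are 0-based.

[i=0,j=0] A[i]=17>B[j]=2 take 2 → j++
[i=0,j=1] A[i]=17>B[j]=3 take 3 → j++
[i=0,j=2] A[i]=17<=B[j]=21 take 17 → i++
[i=1,j=2] A[i]=22>B[j]=21 take 21 → j++
[i=1,j=3] A[i]=22<=B[j]=34 take 22 → i++
[i=2,j=3] A[i]=24<=B[j]=34 take 24 → i++
[i=3,j=3] A[i]=27<=B[j]=34 take 27 → i++
[i=4,j=3] A done, take B[j]=34 → j++
[i=4,j=4] A done, take B[j]=39 → j++

[2, 3, 17, 21, 22, 24, 27, 34, 39]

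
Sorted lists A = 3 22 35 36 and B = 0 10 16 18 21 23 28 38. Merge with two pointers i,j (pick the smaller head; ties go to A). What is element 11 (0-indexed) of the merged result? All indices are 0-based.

i=0 j=0: A[i]=3>B[j]=0 take 0, j++
i=0 j=1: A[i]=3<=B[j]=10 take 3, i++
i=1 j=1: A[i]=22>B[j]=10 take 10, j++
i=1 j=2: A[i]=22>B[j]=16 take 16, j++
i=1 j=3: A[i]=22>B[j]=18 take 18, j++
i=1 j=4: A[i]=22>B[j]=21 take 21, j++
i=1 j=5: A[i]=22<=B[j]=23 take 22, i++
i=2 j=5: A[i]=35>B[j]=23 take 23, j++
i=2 j=6: A[i]=35>B[j]=28 take 28, j++
i=2 j=7: A[i]=35<=B[j]=38 take 35, i++
i=3 j=7: A[i]=36<=B[j]=38 take 36, i++
i=4 j=7: A done, take B[j]=38, j++

merged[11] = 38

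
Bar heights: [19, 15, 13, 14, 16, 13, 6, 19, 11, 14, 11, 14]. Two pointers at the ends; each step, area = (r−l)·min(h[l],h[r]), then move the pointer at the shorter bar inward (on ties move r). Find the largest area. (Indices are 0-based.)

max area = 154

[0,11] min(19,14)*11=154 best=154 * → r--
[0,10] min(19,11)*10=110 best=154 → r--
[0,9] min(19,14)*9=126 best=154 → r--
[0,8] min(19,11)*8=88 best=154 → r--
[0,7] min(19,19)*7=133 best=154 → r--
[0,6] min(19,6)*6=36 best=154 → r--
[0,5] min(19,13)*5=65 best=154 → r--
[0,4] min(19,16)*4=64 best=154 → r--
[0,3] min(19,14)*3=42 best=154 → r--
[0,2] min(19,13)*2=26 best=154 → r--
[0,1] min(19,15)*1=15 best=154 → r--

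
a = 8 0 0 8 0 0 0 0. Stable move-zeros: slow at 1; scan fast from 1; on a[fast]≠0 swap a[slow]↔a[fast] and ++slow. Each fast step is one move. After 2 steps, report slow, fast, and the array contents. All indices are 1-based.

(s=1,f=1) a[fast]=8≠0 swap→a[1]=8 → slow++,fast++
(s=2,f=2) a[fast]=0 → fast++

slow=2, fast=3, a=[8, 0, 0, 8, 0, 0, 0, 0]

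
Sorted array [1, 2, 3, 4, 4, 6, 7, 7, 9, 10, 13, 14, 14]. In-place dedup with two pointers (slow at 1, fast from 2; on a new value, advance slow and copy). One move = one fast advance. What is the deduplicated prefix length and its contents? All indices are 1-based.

(s=1,f=2) a[fast]=2≠a[slow]=1 write a[2]=2 → slow++,fast++
(s=2,f=3) a[fast]=3≠a[slow]=2 write a[3]=3 → slow++,fast++
(s=3,f=4) a[fast]=4≠a[slow]=3 write a[4]=4 → slow++,fast++
(s=4,f=5) a[fast]=4=a[slow] dup → fast++
(s=4,f=6) a[fast]=6≠a[slow]=4 write a[5]=6 → slow++,fast++
(s=5,f=7) a[fast]=7≠a[slow]=6 write a[6]=7 → slow++,fast++
(s=6,f=8) a[fast]=7=a[slow] dup → fast++
(s=6,f=9) a[fast]=9≠a[slow]=7 write a[7]=9 → slow++,fast++
(s=7,f=10) a[fast]=10≠a[slow]=9 write a[8]=10 → slow++,fast++
(s=8,f=11) a[fast]=13≠a[slow]=10 write a[9]=13 → slow++,fast++
(s=9,f=12) a[fast]=14≠a[slow]=13 write a[10]=14 → slow++,fast++
(s=10,f=13) a[fast]=14=a[slow] dup → fast++

length 10; prefix = [1, 2, 3, 4, 6, 7, 9, 10, 13, 14]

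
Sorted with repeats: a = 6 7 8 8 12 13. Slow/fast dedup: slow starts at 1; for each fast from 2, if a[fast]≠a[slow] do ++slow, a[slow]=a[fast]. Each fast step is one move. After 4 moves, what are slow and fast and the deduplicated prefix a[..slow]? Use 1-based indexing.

(s=1,f=2) a[fast]=7≠a[slow]=6 write a[2]=7 → slow++,fast++
(s=2,f=3) a[fast]=8≠a[slow]=7 write a[3]=8 → slow++,fast++
(s=3,f=4) a[fast]=8=a[slow] dup → fast++
(s=3,f=5) a[fast]=12≠a[slow]=8 write a[4]=12 → slow++,fast++

slow=4, fast=6, prefix=[6, 7, 8, 12]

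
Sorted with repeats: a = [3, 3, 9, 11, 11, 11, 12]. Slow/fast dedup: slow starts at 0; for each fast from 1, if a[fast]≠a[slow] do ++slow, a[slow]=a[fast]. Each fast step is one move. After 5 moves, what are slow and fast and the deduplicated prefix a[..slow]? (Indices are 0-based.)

(s=0,f=1) a[fast]=3=a[slow] dup → fast++
(s=0,f=2) a[fast]=9≠a[slow]=3 write a[1]=9 → slow++,fast++
(s=1,f=3) a[fast]=11≠a[slow]=9 write a[2]=11 → slow++,fast++
(s=2,f=4) a[fast]=11=a[slow] dup → fast++
(s=2,f=5) a[fast]=11=a[slow] dup → fast++

slow=2, fast=6, prefix=[3, 9, 11]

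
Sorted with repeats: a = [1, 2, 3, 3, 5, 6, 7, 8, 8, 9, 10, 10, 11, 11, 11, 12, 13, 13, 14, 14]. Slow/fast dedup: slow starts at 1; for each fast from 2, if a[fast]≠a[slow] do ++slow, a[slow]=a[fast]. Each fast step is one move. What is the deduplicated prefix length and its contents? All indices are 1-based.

(s=1,f=2) a[fast]=2≠a[slow]=1 write a[2]=2 → slow++,fast++
(s=2,f=3) a[fast]=3≠a[slow]=2 write a[3]=3 → slow++,fast++
(s=3,f=4) a[fast]=3=a[slow] dup → fast++
(s=3,f=5) a[fast]=5≠a[slow]=3 write a[4]=5 → slow++,fast++
(s=4,f=6) a[fast]=6≠a[slow]=5 write a[5]=6 → slow++,fast++
(s=5,f=7) a[fast]=7≠a[slow]=6 write a[6]=7 → slow++,fast++
(s=6,f=8) a[fast]=8≠a[slow]=7 write a[7]=8 → slow++,fast++
(s=7,f=9) a[fast]=8=a[slow] dup → fast++
(s=7,f=10) a[fast]=9≠a[slow]=8 write a[8]=9 → slow++,fast++
(s=8,f=11) a[fast]=10≠a[slow]=9 write a[9]=10 → slow++,fast++
(s=9,f=12) a[fast]=10=a[slow] dup → fast++
(s=9,f=13) a[fast]=11≠a[slow]=10 write a[10]=11 → slow++,fast++
(s=10,f=14) a[fast]=11=a[slow] dup → fast++
(s=10,f=15) a[fast]=11=a[slow] dup → fast++
(s=10,f=16) a[fast]=12≠a[slow]=11 write a[11]=12 → slow++,fast++
(s=11,f=17) a[fast]=13≠a[slow]=12 write a[12]=13 → slow++,fast++
(s=12,f=18) a[fast]=13=a[slow] dup → fast++
(s=12,f=19) a[fast]=14≠a[slow]=13 write a[13]=14 → slow++,fast++
(s=13,f=20) a[fast]=14=a[slow] dup → fast++

length 13; prefix = [1, 2, 3, 5, 6, 7, 8, 9, 10, 11, 12, 13, 14]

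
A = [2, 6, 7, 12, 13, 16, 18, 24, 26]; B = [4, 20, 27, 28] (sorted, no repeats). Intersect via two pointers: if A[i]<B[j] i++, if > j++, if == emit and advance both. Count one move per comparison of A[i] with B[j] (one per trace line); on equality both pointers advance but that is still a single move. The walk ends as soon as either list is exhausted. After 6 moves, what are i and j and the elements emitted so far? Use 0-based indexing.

i=5, j=1, emitted=[]

i=0 j=0: 2<4, i++
i=1 j=0: 6>4, j++
i=1 j=1: 6<20, i++
i=2 j=1: 7<20, i++
i=3 j=1: 12<20, i++
i=4 j=1: 13<20, i++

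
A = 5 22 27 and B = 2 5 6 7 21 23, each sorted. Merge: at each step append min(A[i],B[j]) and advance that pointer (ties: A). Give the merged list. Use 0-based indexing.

[2, 5, 5, 6, 7, 21, 22, 23, 27]

i=0 j=0: A[i]=5>B[j]=2 take 2, j++
i=0 j=1: A[i]=5<=B[j]=5 take 5, i++
i=1 j=1: A[i]=22>B[j]=5 take 5, j++
i=1 j=2: A[i]=22>B[j]=6 take 6, j++
i=1 j=3: A[i]=22>B[j]=7 take 7, j++
i=1 j=4: A[i]=22>B[j]=21 take 21, j++
i=1 j=5: A[i]=22<=B[j]=23 take 22, i++
i=2 j=5: A[i]=27>B[j]=23 take 23, j++
i=2 j=6: B done, take A[i]=27, i++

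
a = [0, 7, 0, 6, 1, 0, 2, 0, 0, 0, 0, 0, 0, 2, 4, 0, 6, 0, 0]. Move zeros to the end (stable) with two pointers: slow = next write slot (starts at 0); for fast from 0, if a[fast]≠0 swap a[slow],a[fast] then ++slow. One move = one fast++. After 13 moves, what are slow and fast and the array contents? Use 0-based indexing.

slow=0 fast=0: a[fast]=0, fast++
slow=0 fast=1: a[fast]=7≠0 swap→a[0]=7, slow++,fast++
slow=1 fast=2: a[fast]=0, fast++
slow=1 fast=3: a[fast]=6≠0 swap→a[1]=6, slow++,fast++
slow=2 fast=4: a[fast]=1≠0 swap→a[2]=1, slow++,fast++
slow=3 fast=5: a[fast]=0, fast++
slow=3 fast=6: a[fast]=2≠0 swap→a[3]=2, slow++,fast++
slow=4 fast=7: a[fast]=0, fast++
slow=4 fast=8: a[fast]=0, fast++
slow=4 fast=9: a[fast]=0, fast++
slow=4 fast=10: a[fast]=0, fast++
slow=4 fast=11: a[fast]=0, fast++
slow=4 fast=12: a[fast]=0, fast++

slow=4, fast=13, a=[7, 6, 1, 2, 0, 0, 0, 0, 0, 0, 0, 0, 0, 2, 4, 0, 6, 0, 0]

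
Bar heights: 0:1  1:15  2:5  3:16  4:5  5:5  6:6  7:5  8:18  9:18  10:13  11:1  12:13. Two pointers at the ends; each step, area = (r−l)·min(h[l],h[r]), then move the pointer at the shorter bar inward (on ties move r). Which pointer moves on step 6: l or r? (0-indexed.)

[0,12] min(1,13)*12=12 best=12 * → l++
[1,12] min(15,13)*11=143 best=143 * → r--
[1,11] min(15,1)*10=10 best=143 → r--
[1,10] min(15,13)*9=117 best=143 → r--
[1,9] min(15,18)*8=120 best=143 → l++
[2,9] min(5,18)*7=35 best=143 → l++

l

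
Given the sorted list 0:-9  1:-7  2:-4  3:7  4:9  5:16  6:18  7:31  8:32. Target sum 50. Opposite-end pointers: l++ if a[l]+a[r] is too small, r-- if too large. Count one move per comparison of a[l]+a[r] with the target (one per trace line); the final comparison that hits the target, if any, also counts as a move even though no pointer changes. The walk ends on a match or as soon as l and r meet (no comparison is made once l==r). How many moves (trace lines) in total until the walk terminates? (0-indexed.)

7 moves

l=0 r=8: -9+32=23 <50, l++
l=1 r=8: -7+32=25 <50, l++
l=2 r=8: -4+32=28 <50, l++
l=3 r=8: 7+32=39 <50, l++
l=4 r=8: 9+32=41 <50, l++
l=5 r=8: 16+32=48 <50, l++
l=6 r=8: 18+32=50, found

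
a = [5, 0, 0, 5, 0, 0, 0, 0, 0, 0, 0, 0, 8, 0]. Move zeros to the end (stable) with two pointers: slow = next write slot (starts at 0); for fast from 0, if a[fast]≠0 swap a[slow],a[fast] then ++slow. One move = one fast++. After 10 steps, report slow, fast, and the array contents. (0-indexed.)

(s=0,f=0) a[fast]=5≠0 swap→a[0]=5 → slow++,fast++
(s=1,f=1) a[fast]=0 → fast++
(s=1,f=2) a[fast]=0 → fast++
(s=1,f=3) a[fast]=5≠0 swap→a[1]=5 → slow++,fast++
(s=2,f=4) a[fast]=0 → fast++
(s=2,f=5) a[fast]=0 → fast++
(s=2,f=6) a[fast]=0 → fast++
(s=2,f=7) a[fast]=0 → fast++
(s=2,f=8) a[fast]=0 → fast++
(s=2,f=9) a[fast]=0 → fast++

slow=2, fast=10, a=[5, 5, 0, 0, 0, 0, 0, 0, 0, 0, 0, 0, 8, 0]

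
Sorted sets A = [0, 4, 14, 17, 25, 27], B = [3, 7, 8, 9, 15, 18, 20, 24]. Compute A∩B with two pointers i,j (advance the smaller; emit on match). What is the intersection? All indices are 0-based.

[i=0,j=0] 0<3 → i++
[i=1,j=0] 4>3 → j++
[i=1,j=1] 4<7 → i++
[i=2,j=1] 14>7 → j++
[i=2,j=2] 14>8 → j++
[i=2,j=3] 14>9 → j++
[i=2,j=4] 14<15 → i++
[i=3,j=4] 17>15 → j++
[i=3,j=5] 17<18 → i++
[i=4,j=5] 25>18 → j++
[i=4,j=6] 25>20 → j++
[i=4,j=7] 25>24 → j++

intersection = []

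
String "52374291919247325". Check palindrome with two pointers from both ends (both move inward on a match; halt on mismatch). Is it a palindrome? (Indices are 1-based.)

palindrome

l=1 r=17: '5'=='5', l++,r--
l=2 r=16: '2'=='2', l++,r--
l=3 r=15: '3'=='3', l++,r--
l=4 r=14: '7'=='7', l++,r--
l=5 r=13: '4'=='4', l++,r--
l=6 r=12: '2'=='2', l++,r--
l=7 r=11: '9'=='9', l++,r--
l=8 r=10: '1'=='1', l++,r--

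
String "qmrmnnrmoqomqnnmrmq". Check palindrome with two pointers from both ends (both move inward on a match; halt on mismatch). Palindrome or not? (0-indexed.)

not a palindrome (mismatch at 6,12)

[0,18] 'q'=='q' → l++,r--
[1,17] 'm'=='m' → l++,r--
[2,16] 'r'=='r' → l++,r--
[3,15] 'm'=='m' → l++,r--
[4,14] 'n'=='n' → l++,r--
[5,13] 'n'=='n' → l++,r--
[6,12] 'r'!='q' → stop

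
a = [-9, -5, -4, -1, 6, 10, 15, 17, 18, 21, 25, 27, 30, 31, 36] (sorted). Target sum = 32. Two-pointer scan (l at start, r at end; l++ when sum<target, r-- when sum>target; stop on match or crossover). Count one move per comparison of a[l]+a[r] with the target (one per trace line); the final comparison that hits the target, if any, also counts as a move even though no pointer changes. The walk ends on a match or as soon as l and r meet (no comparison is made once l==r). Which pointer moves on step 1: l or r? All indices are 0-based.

l

[0,14] -9+36=27 <32 → l++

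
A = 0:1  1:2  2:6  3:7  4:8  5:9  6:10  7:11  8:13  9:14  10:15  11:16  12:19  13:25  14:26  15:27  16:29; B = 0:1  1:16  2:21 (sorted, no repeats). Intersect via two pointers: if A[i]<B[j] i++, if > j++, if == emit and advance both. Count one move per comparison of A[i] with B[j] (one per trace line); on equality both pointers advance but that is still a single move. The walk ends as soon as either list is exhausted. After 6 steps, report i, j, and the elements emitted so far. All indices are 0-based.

[i=0,j=0] 1==1 emit → i++,j++
[i=1,j=1] 2<16 → i++
[i=2,j=1] 6<16 → i++
[i=3,j=1] 7<16 → i++
[i=4,j=1] 8<16 → i++
[i=5,j=1] 9<16 → i++

i=6, j=1, emitted=[1]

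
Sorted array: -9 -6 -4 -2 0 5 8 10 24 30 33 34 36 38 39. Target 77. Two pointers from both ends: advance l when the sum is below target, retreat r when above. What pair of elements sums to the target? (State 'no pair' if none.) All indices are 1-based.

l=1 r=15: -9+39=30 <77, l++
l=2 r=15: -6+39=33 <77, l++
l=3 r=15: -4+39=35 <77, l++
l=4 r=15: -2+39=37 <77, l++
l=5 r=15: 0+39=39 <77, l++
l=6 r=15: 5+39=44 <77, l++
l=7 r=15: 8+39=47 <77, l++
l=8 r=15: 10+39=49 <77, l++
l=9 r=15: 24+39=63 <77, l++
l=10 r=15: 30+39=69 <77, l++
l=11 r=15: 33+39=72 <77, l++
l=12 r=15: 34+39=73 <77, l++
l=13 r=15: 36+39=75 <77, l++
l=14 r=15: 38+39=77, found

(38, 39)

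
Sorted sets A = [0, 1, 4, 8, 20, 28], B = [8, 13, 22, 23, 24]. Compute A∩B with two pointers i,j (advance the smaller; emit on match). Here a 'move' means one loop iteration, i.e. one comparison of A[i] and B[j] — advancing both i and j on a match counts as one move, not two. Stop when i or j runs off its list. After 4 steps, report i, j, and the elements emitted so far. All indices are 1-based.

i=5, j=2, emitted=[8]

i=1 j=1: 0<8, i++
i=2 j=1: 1<8, i++
i=3 j=1: 4<8, i++
i=4 j=1: 8==8 emit, i++,j++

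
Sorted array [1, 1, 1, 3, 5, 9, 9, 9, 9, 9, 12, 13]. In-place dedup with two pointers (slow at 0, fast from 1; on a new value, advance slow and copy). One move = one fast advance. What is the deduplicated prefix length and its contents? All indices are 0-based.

slow=0 fast=1: a[fast]=1=a[slow] dup, fast++
slow=0 fast=2: a[fast]=1=a[slow] dup, fast++
slow=0 fast=3: a[fast]=3≠a[slow]=1 write a[1]=3, slow++,fast++
slow=1 fast=4: a[fast]=5≠a[slow]=3 write a[2]=5, slow++,fast++
slow=2 fast=5: a[fast]=9≠a[slow]=5 write a[3]=9, slow++,fast++
slow=3 fast=6: a[fast]=9=a[slow] dup, fast++
slow=3 fast=7: a[fast]=9=a[slow] dup, fast++
slow=3 fast=8: a[fast]=9=a[slow] dup, fast++
slow=3 fast=9: a[fast]=9=a[slow] dup, fast++
slow=3 fast=10: a[fast]=12≠a[slow]=9 write a[4]=12, slow++,fast++
slow=4 fast=11: a[fast]=13≠a[slow]=12 write a[5]=13, slow++,fast++

length 6; prefix = [1, 3, 5, 9, 12, 13]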